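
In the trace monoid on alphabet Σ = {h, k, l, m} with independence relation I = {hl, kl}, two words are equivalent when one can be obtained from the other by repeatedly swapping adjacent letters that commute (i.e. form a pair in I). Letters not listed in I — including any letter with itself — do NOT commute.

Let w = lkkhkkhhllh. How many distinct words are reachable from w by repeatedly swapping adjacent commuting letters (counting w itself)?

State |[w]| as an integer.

165

piece 0:l — minimal
piece 1:k — minimal
piece 2:k rests on {1:k}
piece 3:h rests on {2:k}
piece 4:k rests on {3:h}
piece 5:k rests on {4:k}
piece 6:h rests on {5:k}
piece 7:h rests on {6:h}
piece 8:l rests on {0:l}
piece 9:l rests on {8:l}
piece 10:h rests on {7:h}
minimal pieces: {0:l, 1:k}
ways to finish when only these pieces remain (= sum over removing one remaining piece with nothing left below it):
  1 left: {9}→1  {10}→1
  2 left: {7,10}→1  {8,9}→1  {9,10}→2
  3 left: {0,8,9}→1  {6,7,10}→1  {7,9,10}→3  {8,9,10}→3
  4 left: {0,8,9,10}→4  {5,6,7,10}→1  {6,7,9,10}→4  {7,8,9,10}→6
  5 left: {0,7,8,9,10}→10  {4,5,6,7,10}→1  {5,6,7,9,10}→5  {6,7,8,9,10}→10
  6 left: {0,6,7,8,9,10}→20  {3,4,5,6,7,10}→1  {4,5,6,7,9,10}→6  {5,6,7,8,9,10}→15
  7 left: {0,5,6,7,8,9,10}→35  {2,3,4,5,6,7,10}→1  {3,4,5,6,7,9,10}→7  {4,5,6,7,8,9,10}→21
  8 left: {0,4,5,6,7,8,9,10}→56  {1,2,3,4,5,6,7,10}→1  {2,3,4,5,6,7,9,10}→8  {3,4,5,6,7,8,9,10}→28
  9 left: {0,3,4,5,6,7,8,9,10}→84  {1,2,3,4,5,6,7,9,10}→9  {2,3,4,5,6,7,8,9,10}→36
  placing 0:l first → 45 extensions
  placing 1:k first → 120 extensions
total linear extensions = 165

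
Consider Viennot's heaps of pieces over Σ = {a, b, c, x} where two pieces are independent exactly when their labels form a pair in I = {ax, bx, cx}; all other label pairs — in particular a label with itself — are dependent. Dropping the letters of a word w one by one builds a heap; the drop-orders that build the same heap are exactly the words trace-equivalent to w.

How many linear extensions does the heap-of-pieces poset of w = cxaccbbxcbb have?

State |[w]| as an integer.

55

drop 0:c onto floor
drop 1:x onto floor
drop 2:a onto {0:c}
drop 3:c onto {2:a}
drop 4:c onto {3:c}
drop 5:b onto {4:c}
drop 6:b onto {5:b}
drop 7:x onto {1:x}
drop 8:c onto {6:b}
drop 9:b onto {8:c}
drop 10:b onto {9:b}
ground layer = {0:c, 1:x}
drop-orders for the pieces not yet dropped (sum over which currently-grounded one goes next):
  1 to go: {7} 1  {10} 1
  2 to go: {1,7} 1  {7,10} 2  {9,10} 1
  3 to go: {1,7,10} 3  {7,9,10} 3  {8,9,10} 1
  4 to go: {1,7,9,10} 6  {6,8,9,10} 1  {7,8,9,10} 4
  5 to go: {1,7,8,9,10} 10  {5,6,8,9,10} 1  {6,7,8,9,10} 5
  6 to go: {1,6,7,8,9,10} 15  {4,5,6,8,9,10} 1  {5,6,7,8,9,10} 6
  7 to go: {1,5,6,7,8,9,10} 21  {3,4,5,6,8,9,10} 1  {4,5,6,7,8,9,10} 7
  8 to go: {1,4,5,6,7,8,9,10} 28  {2,3,4,5,6,8,9,10} 1  {3,4,5,6,7,8,9,10} 8
  9 to go: {0,2,3,4,5,6,8,9,10} 1  {1,3,4,5,6,7,8,9,10} 36  {2,3,4,5,6,7,8,9,10} 9
  if 0:c drops first: 45 orders
  if 1:x drops first: 10 orders
heap linearizations: 55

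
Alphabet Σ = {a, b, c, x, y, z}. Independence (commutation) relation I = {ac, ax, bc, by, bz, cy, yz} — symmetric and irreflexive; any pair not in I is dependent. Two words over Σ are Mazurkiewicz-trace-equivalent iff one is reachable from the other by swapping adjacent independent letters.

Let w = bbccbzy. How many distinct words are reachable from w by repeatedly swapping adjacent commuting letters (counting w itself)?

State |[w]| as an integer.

piece 0:b — minimal
piece 1:b rests on {0:b}
piece 2:c — minimal
piece 3:c rests on {2:c}
piece 4:b rests on {1:b}
piece 5:z rests on {3:c}
piece 6:y — minimal
minimal pieces: {0:b, 2:c, 6:y}
ways to finish when only these pieces remain (= sum over removing one remaining piece with nothing left below it):
  1 left: {4}→1  {5}→1  {6}→1
  2 left: {1,4}→1  {3,5}→1  {4,5}→2  {4,6}→2  {5,6}→2
  3 left: {0,1,4}→1  {1,4,5}→3  {1,4,6}→3  {2,3,5}→1  {3,4,5}→3  {3,5,6}→3  {4,5,6}→6
  4 left: {0,1,4,5}→4  {0,1,4,6}→4  {1,3,4,5}→6  {1,4,5,6}→12  {2,3,4,5}→4  {2,3,5,6}→4  {3,4,5,6}→12
  5 left: {0,1,3,4,5}→10  {0,1,4,5,6}→20  {1,2,3,4,5}→10  {1,3,4,5,6}→30  {2,3,4,5,6}→20
  placing 0:b first → 60 extensions
  placing 2:c first → 60 extensions
  placing 6:y first → 20 extensions
total linear extensions = 140

140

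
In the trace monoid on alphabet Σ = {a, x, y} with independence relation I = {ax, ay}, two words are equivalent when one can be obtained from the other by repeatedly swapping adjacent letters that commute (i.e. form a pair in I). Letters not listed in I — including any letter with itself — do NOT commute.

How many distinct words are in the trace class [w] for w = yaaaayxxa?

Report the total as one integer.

126

drop 0:y onto floor
drop 1:a onto floor
drop 2:a onto {1:a}
drop 3:a onto {2:a}
drop 4:a onto {3:a}
drop 5:y onto {0:y}
drop 6:x onto {5:y}
drop 7:x onto {6:x}
drop 8:a onto {4:a}
ground layer = {0:y, 1:a}
drop-orders for the pieces not yet dropped (sum over which currently-grounded one goes next):
  1 to go: {7} 1  {8} 1
  2 to go: {4,8} 1  {6,7} 1  {7,8} 2
  3 to go: {3,4,8} 1  {4,7,8} 3  {5,6,7} 1  {6,7,8} 3
  4 to go: {0,5,6,7} 1  {2,3,4,8} 1  {3,4,7,8} 4  {4,6,7,8} 6  {5,6,7,8} 4
  5 to go: {0,5,6,7,8} 5  {1,2,3,4,8} 1  {2,3,4,7,8} 5  {3,4,6,7,8} 10  {4,5,6,7,8} 10
  6 to go: {0,4,5,6,7,8} 15  {1,2,3,4,7,8} 6  {2,3,4,6,7,8} 15  {3,4,5,6,7,8} 20
  7 to go: {0,3,4,5,6,7,8} 35  {1,2,3,4,6,7,8} 21  {2,3,4,5,6,7,8} 35
  if 0:y drops first: 56 orders
  if 1:a drops first: 70 orders
heap linearizations: 126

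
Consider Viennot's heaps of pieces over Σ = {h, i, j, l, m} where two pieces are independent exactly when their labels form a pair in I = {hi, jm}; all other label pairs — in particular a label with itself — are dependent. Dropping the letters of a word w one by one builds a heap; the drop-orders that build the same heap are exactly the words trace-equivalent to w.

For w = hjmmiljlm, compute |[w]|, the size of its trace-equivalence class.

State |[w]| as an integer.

0(h) covers ∅
1(j) covers 0:h
2(m) covers 0:h
3(m) covers 2:m
4(i) covers 1:j, 3:m
5(l) covers 4:i
6(j) covers 5:l
7(l) covers 6:j
8(m) covers 7:l
floor of heap: 0:h
completions by unplaced set U, small U first (add the entries for U minus each lowest piece of U):
  |U|=1: {8}:1
  |U|=2: {7,8}:1
  |U|=3: {6,7,8}:1
  |U|=4: {5,6,7,8}:1
  |U|=5: {4,5,6,7,8}:1
  |U|=6: {1,4,5,6,7,8}:1  {3,4,5,6,7,8}:1
  |U|=7: {1,3,4,5,6,7,8}:2  {2,3,4,5,6,7,8}:1
  start at 0(h): 3

3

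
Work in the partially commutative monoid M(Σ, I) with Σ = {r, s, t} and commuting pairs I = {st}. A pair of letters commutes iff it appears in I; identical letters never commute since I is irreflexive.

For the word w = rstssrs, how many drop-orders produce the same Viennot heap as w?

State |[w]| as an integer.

#0=r has no predecessor
#1=s depends on [0:r]
#2=t depends on [0:r]
#3=s depends on [1:s]
#4=s depends on [3:s]
#5=r depends on [2:t, 4:s]
#6=s depends on [5:r]
sources: [0:r]
N(rest) = Σ N(rest − s) over sources s of rest; N(one piece) = 1:
  size 1 → [6]=1
  size 2 → [5,6]=1
  size 3 → [2,5,6]=1  [4,5,6]=1
  size 4 → [2,4,5,6]=2  [3,4,5,6]=1
  size 5 → [1,3,4,5,6]=1  [2,3,4,5,6]=3
  first=0(r) contributes 4

4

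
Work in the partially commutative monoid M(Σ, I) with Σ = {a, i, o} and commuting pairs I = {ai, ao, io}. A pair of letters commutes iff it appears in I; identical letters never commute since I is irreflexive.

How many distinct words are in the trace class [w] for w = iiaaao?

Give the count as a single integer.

0(i) covers ∅
1(i) covers 0:i
2(a) covers ∅
3(a) covers 2:a
4(a) covers 3:a
5(o) covers ∅
floor of heap: 0:i, 2:a, 5:o
completions by unplaced set U, small U first (add the entries for U minus each lowest piece of U):
  |U|=1: {1}:1  {4}:1  {5}:1
  |U|=2: {0,1}:1  {1,4}:2  {1,5}:2  {3,4}:1  {4,5}:2
  |U|=3: {0,1,4}:3  {0,1,5}:3  {1,3,4}:3  {1,4,5}:6  {2,3,4}:1  {3,4,5}:3
  |U|=4: {0,1,3,4}:6  {0,1,4,5}:12  {1,2,3,4}:4  {1,3,4,5}:12  {2,3,4,5}:4
  start at 0(i): 20
  start at 2(a): 30
  start at 5(o): 10
sum over floor = 60

60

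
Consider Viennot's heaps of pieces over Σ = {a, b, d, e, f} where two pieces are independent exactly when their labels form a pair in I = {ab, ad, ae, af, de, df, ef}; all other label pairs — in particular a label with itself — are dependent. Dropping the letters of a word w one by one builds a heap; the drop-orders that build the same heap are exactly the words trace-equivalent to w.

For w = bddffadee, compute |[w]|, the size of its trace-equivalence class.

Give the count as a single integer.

1890

0(b) covers ∅
1(d) covers 0:b
2(d) covers 1:d
3(f) covers 0:b
4(f) covers 3:f
5(a) covers ∅
6(d) covers 2:d
7(e) covers 0:b
8(e) covers 7:e
floor of heap: 0:b, 5:a
completions by unplaced set U, small U first (add the entries for U minus each lowest piece of U):
  |U|=1: {4}:1  {5}:1  {6}:1  {8}:1
  |U|=2: {2,6}:1  {3,4}:1  {4,5}:2  {4,6}:2  {4,8}:2  {5,6}:2  {5,8}:2  {6,8}:2  {7,8}:1
  |U|=3: {1,2,6}:1  {2,4,6}:3  {2,5,6}:3  {2,6,8}:3  {3,4,5}:3  {3,4,6}:3  {3,4,8}:3  {4,5,6}:6  {4,5,8}:6  {4,6,8}:6  {4,7,8}:3  {5,6,8}:6  {5,7,8}:3  {6,7,8}:3
  |U|=4: {1,2,4,6}:4  {1,2,5,6}:4  {1,2,6,8}:4  {2,3,4,6}:6  {2,4,5,6}:12  {2,4,6,8}:12  {2,5,6,8}:12  {2,6,7,8}:6  {3,4,5,6}:12  {3,4,5,8}:12  {3,4,6,8}:12  {3,4,7,8}:6  {4,5,6,8}:24  {4,5,7,8}:12  {4,6,7,8}:12  {5,6,7,8}:12
  |U|=5: {1,2,3,4,6}:10  {1,2,4,5,6}:20  {1,2,4,6,8}:20  {1,2,5,6,8}:20  {1,2,6,7,8}:10  {2,3,4,5,6}:30  {2,3,4,6,8}:30  {2,4,5,6,8}:60  {2,4,6,7,8}:30  {2,5,6,7,8}:30  {3,4,5,6,8}:60  {3,4,5,7,8}:30  {3,4,6,7,8}:30  {4,5,6,7,8}:60
  |U|=6: {1,2,3,4,5,6}:60  {1,2,3,4,6,8}:60  {1,2,4,5,6,8}:120  {1,2,4,6,7,8}:60  {1,2,5,6,7,8}:60  {2,3,4,5,6,8}:180  {2,3,4,6,7,8}:90  {2,4,5,6,7,8}:180  {3,4,5,6,7,8}:180
  |U|=7: {1,2,3,4,5,6,8}:420  {1,2,3,4,6,7,8}:210  {1,2,4,5,6,7,8}:420  {2,3,4,5,6,7,8}:630
  start at 0(b): 1680
  start at 5(a): 210
sum over floor = 1890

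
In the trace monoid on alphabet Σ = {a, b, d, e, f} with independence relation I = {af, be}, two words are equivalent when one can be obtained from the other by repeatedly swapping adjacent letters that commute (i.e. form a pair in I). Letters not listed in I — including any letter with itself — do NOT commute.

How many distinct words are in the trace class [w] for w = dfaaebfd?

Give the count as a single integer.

0(d) covers ∅
1(f) covers 0:d
2(a) covers 0:d
3(a) covers 2:a
4(e) covers 1:f, 3:a
5(b) covers 1:f, 3:a
6(f) covers 4:e, 5:b
7(d) covers 6:f
floor of heap: 0:d
completions by unplaced set U, small U first (add the entries for U minus each lowest piece of U):
  |U|=1: {7}:1
  |U|=2: {6,7}:1
  |U|=3: {4,6,7}:1  {5,6,7}:1
  |U|=4: {4,5,6,7}:2
  |U|=5: {1,4,5,6,7}:2  {3,4,5,6,7}:2
  |U|=6: {1,3,4,5,6,7}:4  {2,3,4,5,6,7}:2
  start at 0(d): 6

6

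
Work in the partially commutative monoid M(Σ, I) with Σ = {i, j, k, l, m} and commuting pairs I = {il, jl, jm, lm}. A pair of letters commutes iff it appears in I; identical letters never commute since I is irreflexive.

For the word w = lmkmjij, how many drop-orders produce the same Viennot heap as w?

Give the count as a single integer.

#0=l has no predecessor
#1=m has no predecessor
#2=k depends on [0:l, 1:m]
#3=m depends on [2:k]
#4=j depends on [2:k]
#5=i depends on [3:m, 4:j]
#6=j depends on [5:i]
sources: [0:l, 1:m]
N(rest) = Σ N(rest − s) over sources s of rest; N(one piece) = 1:
  size 1 → [6]=1
  size 2 → [5,6]=1
  size 3 → [3,5,6]=1  [4,5,6]=1
  size 4 → [3,4,5,6]=2
  size 5 → [2,3,4,5,6]=2
  first=0(l) contributes 2
  first=1(m) contributes 2
|[w]| = 4

4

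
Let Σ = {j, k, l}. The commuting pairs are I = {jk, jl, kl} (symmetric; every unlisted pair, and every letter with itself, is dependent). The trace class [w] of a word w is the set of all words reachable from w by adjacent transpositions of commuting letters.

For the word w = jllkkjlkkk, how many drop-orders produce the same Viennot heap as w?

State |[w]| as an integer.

2520

drop 0:j onto floor
drop 1:l onto floor
drop 2:l onto {1:l}
drop 3:k onto floor
drop 4:k onto {3:k}
drop 5:j onto {0:j}
drop 6:l onto {2:l}
drop 7:k onto {4:k}
drop 8:k onto {7:k}
drop 9:k onto {8:k}
ground layer = {0:j, 1:l, 3:k}
drop-orders for the pieces not yet dropped (sum over which currently-grounded one goes next):
  1 to go: {5} 1  {6} 1  {9} 1
  2 to go: {0,5} 1  {2,6} 1  {5,6} 2  {5,9} 2  {6,9} 2  {8,9} 1
  3 to go: {0,5,6} 3  {0,5,9} 3  {1,2,6} 1  {2,5,6} 3  {2,6,9} 3  {5,6,9} 6  {5,8,9} 3  {6,8,9} 3  {7,8,9} 1
  4 to go: {0,2,5,6} 6  {0,5,6,9} 12  {0,5,8,9} 6  {1,2,5,6} 4  {1,2,6,9} 4  {2,5,6,9} 12  {2,6,8,9} 6  {4,7,8,9} 1  {5,6,8,9} 12  {5,7,8,9} 4  {6,7,8,9} 4
  5 to go: {0,1,2,5,6} 10  {0,2,5,6,9} 30  {0,5,6,8,9} 30  {0,5,7,8,9} 10  {1,2,5,6,9} 20  {1,2,6,8,9} 10  {2,5,6,8,9} 30  {2,6,7,8,9} 10  {3,4,7,8,9} 1  {4,5,7,8,9} 5  {4,6,7,8,9} 5  {5,6,7,8,9} 20
  6 to go: {0,1,2,5,6,9} 60  {0,2,5,6,8,9} 90  {0,4,5,7,8,9} 15  {0,5,6,7,8,9} 60  {1,2,5,6,8,9} 60  {1,2,6,7,8,9} 20  {2,4,6,7,8,9} 15  {2,5,6,7,8,9} 60  {3,4,5,7,8,9} 6  {3,4,6,7,8,9} 6  {4,5,6,7,8,9} 30
  7 to go: {0,1,2,5,6,8,9} 210  {0,2,5,6,7,8,9} 210  {0,3,4,5,7,8,9} 21  {0,4,5,6,7,8,9} 105  {1,2,4,6,7,8,9} 35  {1,2,5,6,7,8,9} 140  {2,3,4,6,7,8,9} 21  {2,4,5,6,7,8,9} 105  {3,4,5,6,7,8,9} 42
  8 to go: {0,1,2,5,6,7,8,9} 560  {0,2,4,5,6,7,8,9} 420  {0,3,4,5,6,7,8,9} 168  {1,2,3,4,6,7,8,9} 56  {1,2,4,5,6,7,8,9} 280  {2,3,4,5,6,7,8,9} 168
  if 0:j drops first: 504 orders
  if 1:l drops first: 756 orders
  if 3:k drops first: 1260 orders
heap linearizations: 2520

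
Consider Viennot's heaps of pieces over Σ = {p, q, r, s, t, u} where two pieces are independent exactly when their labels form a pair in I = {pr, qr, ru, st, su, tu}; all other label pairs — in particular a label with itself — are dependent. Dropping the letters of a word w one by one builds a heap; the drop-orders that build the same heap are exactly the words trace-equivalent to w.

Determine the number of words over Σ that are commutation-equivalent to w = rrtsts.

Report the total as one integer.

drop 0:r onto floor
drop 1:r onto {0:r}
drop 2:t onto {1:r}
drop 3:s onto {1:r}
drop 4:t onto {2:t}
drop 5:s onto {3:s}
ground layer = {0:r}
drop-orders for the pieces not yet dropped (sum over which currently-grounded one goes next):
  1 to go: {4} 1  {5} 1
  2 to go: {2,4} 1  {3,5} 1  {4,5} 2
  3 to go: {2,4,5} 3  {3,4,5} 3
  4 to go: {2,3,4,5} 6
  if 0:r drops first: 6 orders

6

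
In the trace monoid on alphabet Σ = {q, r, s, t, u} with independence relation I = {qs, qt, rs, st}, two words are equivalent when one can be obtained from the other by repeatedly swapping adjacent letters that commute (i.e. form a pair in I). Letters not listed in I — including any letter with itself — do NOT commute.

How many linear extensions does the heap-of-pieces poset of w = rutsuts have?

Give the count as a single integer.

piece 0:r — minimal
piece 1:u rests on {0:r}
piece 2:t rests on {1:u}
piece 3:s rests on {1:u}
piece 4:u rests on {2:t, 3:s}
piece 5:t rests on {4:u}
piece 6:s rests on {4:u}
minimal pieces: {0:r}
ways to finish when only these pieces remain (= sum over removing one remaining piece with nothing left below it):
  1 left: {5}→1  {6}→1
  2 left: {5,6}→2
  3 left: {4,5,6}→2
  4 left: {2,4,5,6}→2  {3,4,5,6}→2
  5 left: {2,3,4,5,6}→4
  placing 0:r first → 4 extensions

4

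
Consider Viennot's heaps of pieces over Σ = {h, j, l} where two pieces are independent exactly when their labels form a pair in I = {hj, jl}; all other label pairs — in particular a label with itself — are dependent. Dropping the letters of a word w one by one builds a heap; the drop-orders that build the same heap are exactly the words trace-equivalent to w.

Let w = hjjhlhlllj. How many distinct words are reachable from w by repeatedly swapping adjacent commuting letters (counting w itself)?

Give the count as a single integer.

#0=h has no predecessor
#1=j has no predecessor
#2=j depends on [1:j]
#3=h depends on [0:h]
#4=l depends on [3:h]
#5=h depends on [4:l]
#6=l depends on [5:h]
#7=l depends on [6:l]
#8=l depends on [7:l]
#9=j depends on [2:j]
sources: [0:h, 1:j]
N(rest) = Σ N(rest − s) over sources s of rest; N(one piece) = 1:
  size 1 → [8]=1  [9]=1
  size 2 → [2,9]=1  [7,8]=1  [8,9]=2
  size 3 → [1,2,9]=1  [2,8,9]=3  [6,7,8]=1  [7,8,9]=3
  size 4 → [1,2,8,9]=4  [2,7,8,9]=6  [5,6,7,8]=1  [6,7,8,9]=4
  size 5 → [1,2,7,8,9]=10  [2,6,7,8,9]=10  [4,5,6,7,8]=1  [5,6,7,8,9]=5
  size 6 → [1,2,6,7,8,9]=20  [2,5,6,7,8,9]=15  [3,4,5,6,7,8]=1  [4,5,6,7,8,9]=6
  size 7 → [0,3,4,5,6,7,8]=1  [1,2,5,6,7,8,9]=35  [2,4,5,6,7,8,9]=21  [3,4,5,6,7,8,9]=7
  size 8 → [0,3,4,5,6,7,8,9]=8  [1,2,4,5,6,7,8,9]=56  [2,3,4,5,6,7,8,9]=28
  first=0(h) contributes 84
  first=1(j) contributes 36
|[w]| = 120

120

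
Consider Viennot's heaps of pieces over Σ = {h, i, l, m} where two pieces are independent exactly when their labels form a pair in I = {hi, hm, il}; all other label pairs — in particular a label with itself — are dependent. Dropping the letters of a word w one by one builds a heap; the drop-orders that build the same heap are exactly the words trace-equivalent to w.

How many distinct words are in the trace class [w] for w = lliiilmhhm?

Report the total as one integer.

drop 0:l onto floor
drop 1:l onto {0:l}
drop 2:i onto floor
drop 3:i onto {2:i}
drop 4:i onto {3:i}
drop 5:l onto {1:l}
drop 6:m onto {4:i, 5:l}
drop 7:h onto {5:l}
drop 8:h onto {7:h}
drop 9:m onto {6:m}
ground layer = {0:l, 2:i}
drop-orders for the pieces not yet dropped (sum over which currently-grounded one goes next):
  1 to go: {8} 1  {9} 1
  2 to go: {6,9} 1  {7,8} 1  {8,9} 2
  3 to go: {4,6,9} 1  {6,8,9} 3  {7,8,9} 3
  4 to go: {3,4,6,9} 1  {4,6,8,9} 4  {6,7,8,9} 6
  5 to go: {2,3,4,6,9} 1  {3,4,6,8,9} 5  {4,6,7,8,9} 10  {5,6,7,8,9} 6
  6 to go: {1,5,6,7,8,9} 6  {2,3,4,6,8,9} 6  {3,4,6,7,8,9} 15  {4,5,6,7,8,9} 16
  7 to go: {0,1,5,6,7,8,9} 6  {1,4,5,6,7,8,9} 22  {2,3,4,6,7,8,9} 21  {3,4,5,6,7,8,9} 31
  8 to go: {0,1,4,5,6,7,8,9} 28  {1,3,4,5,6,7,8,9} 53  {2,3,4,5,6,7,8,9} 52
  if 0:l drops first: 105 orders
  if 2:i drops first: 81 orders
heap linearizations: 186

186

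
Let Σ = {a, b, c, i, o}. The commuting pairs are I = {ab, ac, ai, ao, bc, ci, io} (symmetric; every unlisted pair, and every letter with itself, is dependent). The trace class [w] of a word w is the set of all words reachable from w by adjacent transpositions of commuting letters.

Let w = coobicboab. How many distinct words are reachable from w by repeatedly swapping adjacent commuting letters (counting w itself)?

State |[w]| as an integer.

40

piece 0:c — minimal
piece 1:o rests on {0:c}
piece 2:o rests on {1:o}
piece 3:b rests on {2:o}
piece 4:i rests on {3:b}
piece 5:c rests on {2:o}
piece 6:b rests on {4:i}
piece 7:o rests on {5:c, 6:b}
piece 8:a — minimal
piece 9:b rests on {7:o}
minimal pieces: {0:c, 8:a}
ways to finish when only these pieces remain (= sum over removing one remaining piece with nothing left below it):
  1 left: {8}→1  {9}→1
  2 left: {7,9}→1  {8,9}→2
  3 left: {5,7,9}→1  {6,7,9}→1  {7,8,9}→3
  4 left: {4,6,7,9}→1  {5,6,7,9}→2  {5,7,8,9}→4  {6,7,8,9}→4
  5 left: {3,4,6,7,9}→1  {4,5,6,7,9}→3  {4,6,7,8,9}→5  {5,6,7,8,9}→10
  6 left: {3,4,5,6,7,9}→4  {3,4,6,7,8,9}→6  {4,5,6,7,8,9}→18
  7 left: {2,3,4,5,6,7,9}→4  {3,4,5,6,7,8,9}→28
  8 left: {1,2,3,4,5,6,7,9}→4  {2,3,4,5,6,7,8,9}→32
  placing 0:c first → 36 extensions
  placing 8:a first → 4 extensions
total linear extensions = 40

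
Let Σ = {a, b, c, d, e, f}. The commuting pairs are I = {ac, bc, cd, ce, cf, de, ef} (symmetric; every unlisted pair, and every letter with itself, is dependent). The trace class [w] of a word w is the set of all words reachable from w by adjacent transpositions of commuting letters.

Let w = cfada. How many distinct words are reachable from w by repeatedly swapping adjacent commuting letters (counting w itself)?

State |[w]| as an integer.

#0=c has no predecessor
#1=f has no predecessor
#2=a depends on [1:f]
#3=d depends on [2:a]
#4=a depends on [3:d]
sources: [0:c, 1:f]
N(rest) = Σ N(rest − s) over sources s of rest; N(one piece) = 1:
  size 1 → [0]=1  [4]=1
  size 2 → [0,4]=2  [3,4]=1
  size 3 → [0,3,4]=3  [2,3,4]=1
  first=0(c) contributes 1
  first=1(f) contributes 4
|[w]| = 5

5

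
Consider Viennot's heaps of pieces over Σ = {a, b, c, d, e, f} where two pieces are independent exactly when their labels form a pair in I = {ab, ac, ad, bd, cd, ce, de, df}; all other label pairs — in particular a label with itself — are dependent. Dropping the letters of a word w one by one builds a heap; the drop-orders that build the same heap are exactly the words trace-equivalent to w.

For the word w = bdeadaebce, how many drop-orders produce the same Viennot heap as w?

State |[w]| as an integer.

drop 0:b onto floor
drop 1:d onto floor
drop 2:e onto {0:b}
drop 3:a onto {2:e}
drop 4:d onto {1:d}
drop 5:a onto {3:a}
drop 6:e onto {5:a}
drop 7:b onto {6:e}
drop 8:c onto {7:b}
drop 9:e onto {7:b}
ground layer = {0:b, 1:d}
drop-orders for the pieces not yet dropped (sum over which currently-grounded one goes next):
  1 to go: {4} 1  {8} 1  {9} 1
  2 to go: {1,4} 1  {4,8} 2  {4,9} 2  {8,9} 2
  3 to go: {1,4,8} 3  {1,4,9} 3  {4,8,9} 6  {7,8,9} 2
  4 to go: {1,4,8,9} 12  {4,7,8,9} 8  {6,7,8,9} 2
  5 to go: {1,4,7,8,9} 20  {4,6,7,8,9} 10  {5,6,7,8,9} 2
  6 to go: {1,4,6,7,8,9} 30  {3,5,6,7,8,9} 2  {4,5,6,7,8,9} 12
  7 to go: {1,4,5,6,7,8,9} 42  {2,3,5,6,7,8,9} 2  {3,4,5,6,7,8,9} 14
  8 to go: {0,2,3,5,6,7,8,9} 2  {1,3,4,5,6,7,8,9} 56  {2,3,4,5,6,7,8,9} 16
  if 0:b drops first: 72 orders
  if 1:d drops first: 18 orders
heap linearizations: 90

90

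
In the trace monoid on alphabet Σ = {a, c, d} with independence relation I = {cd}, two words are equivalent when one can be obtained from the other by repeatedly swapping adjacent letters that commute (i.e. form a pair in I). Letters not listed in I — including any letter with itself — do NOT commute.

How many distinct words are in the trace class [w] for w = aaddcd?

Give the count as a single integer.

4

piece 0:a — minimal
piece 1:a rests on {0:a}
piece 2:d rests on {1:a}
piece 3:d rests on {2:d}
piece 4:c rests on {1:a}
piece 5:d rests on {3:d}
minimal pieces: {0:a}
ways to finish when only these pieces remain (= sum over removing one remaining piece with nothing left below it):
  1 left: {4}→1  {5}→1
  2 left: {3,5}→1  {4,5}→2
  3 left: {2,3,5}→1  {3,4,5}→3
  4 left: {2,3,4,5}→4
  placing 0:a first → 4 extensions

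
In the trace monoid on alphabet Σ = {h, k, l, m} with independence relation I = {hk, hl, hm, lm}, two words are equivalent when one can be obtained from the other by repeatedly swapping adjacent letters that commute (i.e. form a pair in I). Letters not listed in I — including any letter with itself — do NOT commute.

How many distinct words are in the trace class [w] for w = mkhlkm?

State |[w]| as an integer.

6

0(m) covers ∅
1(k) covers 0:m
2(h) covers ∅
3(l) covers 1:k
4(k) covers 3:l
5(m) covers 4:k
floor of heap: 0:m, 2:h
completions by unplaced set U, small U first (add the entries for U minus each lowest piece of U):
  |U|=1: {2}:1  {5}:1
  |U|=2: {2,5}:2  {4,5}:1
  |U|=3: {2,4,5}:3  {3,4,5}:1
  |U|=4: {1,3,4,5}:1  {2,3,4,5}:4
  start at 0(m): 5
  start at 2(h): 1
sum over floor = 6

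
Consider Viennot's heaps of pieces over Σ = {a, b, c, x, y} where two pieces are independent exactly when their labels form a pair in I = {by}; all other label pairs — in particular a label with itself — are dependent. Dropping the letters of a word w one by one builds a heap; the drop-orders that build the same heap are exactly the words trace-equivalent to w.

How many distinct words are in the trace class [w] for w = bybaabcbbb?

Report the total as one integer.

3

0(b) covers ∅
1(y) covers ∅
2(b) covers 0:b
3(a) covers 1:y, 2:b
4(a) covers 3:a
5(b) covers 4:a
6(c) covers 5:b
7(b) covers 6:c
8(b) covers 7:b
9(b) covers 8:b
floor of heap: 0:b, 1:y
completions by unplaced set U, small U first (add the entries for U minus each lowest piece of U):
  |U|=1: {9}:1
  |U|=2: {8,9}:1
  |U|=3: {7,8,9}:1
  |U|=4: {6,7,8,9}:1
  |U|=5: {5,6,7,8,9}:1
  |U|=6: {4,5,6,7,8,9}:1
  |U|=7: {3,4,5,6,7,8,9}:1
  |U|=8: {1,3,4,5,6,7,8,9}:1  {2,3,4,5,6,7,8,9}:1
  start at 0(b): 2
  start at 1(y): 1
sum over floor = 3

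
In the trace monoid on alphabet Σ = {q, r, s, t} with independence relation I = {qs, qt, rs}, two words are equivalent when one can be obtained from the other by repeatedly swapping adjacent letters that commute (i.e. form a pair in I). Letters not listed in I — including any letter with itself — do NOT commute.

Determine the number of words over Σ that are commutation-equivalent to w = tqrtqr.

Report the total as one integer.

#0=t has no predecessor
#1=q has no predecessor
#2=r depends on [0:t, 1:q]
#3=t depends on [2:r]
#4=q depends on [2:r]
#5=r depends on [3:t, 4:q]
sources: [0:t, 1:q]
N(rest) = Σ N(rest − s) over sources s of rest; N(one piece) = 1:
  size 1 → [5]=1
  size 2 → [3,5]=1  [4,5]=1
  size 3 → [3,4,5]=2
  size 4 → [2,3,4,5]=2
  first=0(t) contributes 2
  first=1(q) contributes 2
|[w]| = 4

4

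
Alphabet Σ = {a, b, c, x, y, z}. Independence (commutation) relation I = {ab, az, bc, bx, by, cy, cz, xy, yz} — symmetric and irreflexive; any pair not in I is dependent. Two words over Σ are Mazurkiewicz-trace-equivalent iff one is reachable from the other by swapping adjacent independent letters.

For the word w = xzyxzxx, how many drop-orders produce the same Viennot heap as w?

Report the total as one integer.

7

#0=x has no predecessor
#1=z depends on [0:x]
#2=y has no predecessor
#3=x depends on [1:z]
#4=z depends on [3:x]
#5=x depends on [4:z]
#6=x depends on [5:x]
sources: [0:x, 2:y]
N(rest) = Σ N(rest − s) over sources s of rest; N(one piece) = 1:
  size 1 → [2]=1  [6]=1
  size 2 → [2,6]=2  [5,6]=1
  size 3 → [2,5,6]=3  [4,5,6]=1
  size 4 → [2,4,5,6]=4  [3,4,5,6]=1
  size 5 → [1,3,4,5,6]=1  [2,3,4,5,6]=5
  first=0(x) contributes 6
  first=2(y) contributes 1
|[w]| = 7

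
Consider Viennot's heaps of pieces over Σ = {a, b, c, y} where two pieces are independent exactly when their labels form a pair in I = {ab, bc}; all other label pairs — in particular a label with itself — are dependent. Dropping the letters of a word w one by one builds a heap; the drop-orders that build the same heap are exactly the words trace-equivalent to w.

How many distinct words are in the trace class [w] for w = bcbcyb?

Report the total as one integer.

6

drop 0:b onto floor
drop 1:c onto floor
drop 2:b onto {0:b}
drop 3:c onto {1:c}
drop 4:y onto {2:b, 3:c}
drop 5:b onto {4:y}
ground layer = {0:b, 1:c}
drop-orders for the pieces not yet dropped (sum over which currently-grounded one goes next):
  1 to go: {5} 1
  2 to go: {4,5} 1
  3 to go: {2,4,5} 1  {3,4,5} 1
  4 to go: {0,2,4,5} 1  {1,3,4,5} 1  {2,3,4,5} 2
  if 0:b drops first: 3 orders
  if 1:c drops first: 3 orders
heap linearizations: 6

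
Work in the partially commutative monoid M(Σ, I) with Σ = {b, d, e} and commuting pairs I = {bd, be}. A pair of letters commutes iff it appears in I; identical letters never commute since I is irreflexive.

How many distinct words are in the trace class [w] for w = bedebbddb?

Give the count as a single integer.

126

piece 0:b — minimal
piece 1:e — minimal
piece 2:d rests on {1:e}
piece 3:e rests on {2:d}
piece 4:b rests on {0:b}
piece 5:b rests on {4:b}
piece 6:d rests on {3:e}
piece 7:d rests on {6:d}
piece 8:b rests on {5:b}
minimal pieces: {0:b, 1:e}
ways to finish when only these pieces remain (= sum over removing one remaining piece with nothing left below it):
  1 left: {7}→1  {8}→1
  2 left: {5,8}→1  {6,7}→1  {7,8}→2
  3 left: {3,6,7}→1  {4,5,8}→1  {5,7,8}→3  {6,7,8}→3
  4 left: {0,4,5,8}→1  {2,3,6,7}→1  {3,6,7,8}→4  {4,5,7,8}→4  {5,6,7,8}→6
  5 left: {0,4,5,7,8}→5  {1,2,3,6,7}→1  {2,3,6,7,8}→5  {3,5,6,7,8}→10  {4,5,6,7,8}→10
  6 left: {0,4,5,6,7,8}→15  {1,2,3,6,7,8}→6  {2,3,5,6,7,8}→15  {3,4,5,6,7,8}→20
  7 left: {0,3,4,5,6,7,8}→35  {1,2,3,5,6,7,8}→21  {2,3,4,5,6,7,8}→35
  placing 0:b first → 56 extensions
  placing 1:e first → 70 extensions
total linear extensions = 126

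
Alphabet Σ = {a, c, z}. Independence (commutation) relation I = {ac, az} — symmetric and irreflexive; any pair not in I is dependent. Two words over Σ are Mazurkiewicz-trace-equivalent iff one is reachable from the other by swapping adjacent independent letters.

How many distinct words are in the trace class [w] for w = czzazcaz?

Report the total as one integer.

0(c) covers ∅
1(z) covers 0:c
2(z) covers 1:z
3(a) covers ∅
4(z) covers 2:z
5(c) covers 4:z
6(a) covers 3:a
7(z) covers 5:c
floor of heap: 0:c, 3:a
completions by unplaced set U, small U first (add the entries for U minus each lowest piece of U):
  |U|=1: {6}:1  {7}:1
  |U|=2: {3,6}:1  {5,7}:1  {6,7}:2
  |U|=3: {3,6,7}:3  {4,5,7}:1  {5,6,7}:3
  |U|=4: {2,4,5,7}:1  {3,5,6,7}:6  {4,5,6,7}:4
  |U|=5: {1,2,4,5,7}:1  {2,4,5,6,7}:5  {3,4,5,6,7}:10
  |U|=6: {0,1,2,4,5,7}:1  {1,2,4,5,6,7}:6  {2,3,4,5,6,7}:15
  start at 0(c): 21
  start at 3(a): 7
sum over floor = 28

28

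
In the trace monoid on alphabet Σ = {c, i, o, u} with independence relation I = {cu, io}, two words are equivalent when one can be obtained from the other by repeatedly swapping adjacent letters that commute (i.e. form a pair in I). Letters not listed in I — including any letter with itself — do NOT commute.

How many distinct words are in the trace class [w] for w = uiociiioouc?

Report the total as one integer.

40

#0=u has no predecessor
#1=i depends on [0:u]
#2=o depends on [0:u]
#3=c depends on [1:i, 2:o]
#4=i depends on [3:c]
#5=i depends on [4:i]
#6=i depends on [5:i]
#7=o depends on [3:c]
#8=o depends on [7:o]
#9=u depends on [6:i, 8:o]
#10=c depends on [6:i, 8:o]
sources: [0:u]
N(rest) = Σ N(rest − s) over sources s of rest; N(one piece) = 1:
  size 1 → [9]=1  [10]=1
  size 2 → [9,10]=2
  size 3 → [6,9,10]=2  [8,9,10]=2
  size 4 → [5,6,9,10]=2  [6,8,9,10]=4  [7,8,9,10]=2
  size 5 → [4,5,6,9,10]=2  [5,6,8,9,10]=6  [6,7,8,9,10]=6
  size 6 → [4,5,6,8,9,10]=8  [5,6,7,8,9,10]=12
  size 7 → [4,5,6,7,8,9,10]=20
  size 8 → [3,4,5,6,7,8,9,10]=20
  size 9 → [1,3,4,5,6,7,8,9,10]=20  [2,3,4,5,6,7,8,9,10]=20
  first=0(u) contributes 40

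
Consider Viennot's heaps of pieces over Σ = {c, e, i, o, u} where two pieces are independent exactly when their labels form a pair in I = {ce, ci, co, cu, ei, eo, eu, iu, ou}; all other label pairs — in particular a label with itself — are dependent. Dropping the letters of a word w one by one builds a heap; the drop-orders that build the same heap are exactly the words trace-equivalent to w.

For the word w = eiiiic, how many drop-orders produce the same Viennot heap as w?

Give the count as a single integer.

#0=e has no predecessor
#1=i has no predecessor
#2=i depends on [1:i]
#3=i depends on [2:i]
#4=i depends on [3:i]
#5=c has no predecessor
sources: [0:e, 1:i, 5:c]
N(rest) = Σ N(rest − s) over sources s of rest; N(one piece) = 1:
  size 1 → [0]=1  [4]=1  [5]=1
  size 2 → [0,4]=2  [0,5]=2  [3,4]=1  [4,5]=2
  size 3 → [0,3,4]=3  [0,4,5]=6  [2,3,4]=1  [3,4,5]=3
  size 4 → [0,2,3,4]=4  [0,3,4,5]=12  [1,2,3,4]=1  [2,3,4,5]=4
  first=0(e) contributes 5
  first=1(i) contributes 20
  first=5(c) contributes 5
|[w]| = 30

30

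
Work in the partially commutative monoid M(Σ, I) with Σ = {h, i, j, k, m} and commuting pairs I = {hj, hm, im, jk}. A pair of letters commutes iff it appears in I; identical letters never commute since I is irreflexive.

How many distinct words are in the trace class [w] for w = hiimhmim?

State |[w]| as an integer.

56

#0=h has no predecessor
#1=i depends on [0:h]
#2=i depends on [1:i]
#3=m has no predecessor
#4=h depends on [2:i]
#5=m depends on [3:m]
#6=i depends on [4:h]
#7=m depends on [5:m]
sources: [0:h, 3:m]
N(rest) = Σ N(rest − s) over sources s of rest; N(one piece) = 1:
  size 1 → [6]=1  [7]=1
  size 2 → [4,6]=1  [5,7]=1  [6,7]=2
  size 3 → [2,4,6]=1  [3,5,7]=1  [4,6,7]=3  [5,6,7]=3
  size 4 → [1,2,4,6]=1  [2,4,6,7]=4  [3,5,6,7]=4  [4,5,6,7]=6
  size 5 → [0,1,2,4,6]=1  [1,2,4,6,7]=5  [2,4,5,6,7]=10  [3,4,5,6,7]=10
  size 6 → [0,1,2,4,6,7]=6  [1,2,4,5,6,7]=15  [2,3,4,5,6,7]=20
  first=0(h) contributes 35
  first=3(m) contributes 21
|[w]| = 56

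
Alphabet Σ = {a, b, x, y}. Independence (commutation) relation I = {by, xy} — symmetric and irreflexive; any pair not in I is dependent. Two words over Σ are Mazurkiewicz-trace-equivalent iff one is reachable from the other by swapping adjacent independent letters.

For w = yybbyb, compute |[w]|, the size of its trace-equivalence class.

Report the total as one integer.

20

0(y) covers ∅
1(y) covers 0:y
2(b) covers ∅
3(b) covers 2:b
4(y) covers 1:y
5(b) covers 3:b
floor of heap: 0:y, 2:b
completions by unplaced set U, small U first (add the entries for U minus each lowest piece of U):
  |U|=1: {4}:1  {5}:1
  |U|=2: {1,4}:1  {3,5}:1  {4,5}:2
  |U|=3: {0,1,4}:1  {1,4,5}:3  {2,3,5}:1  {3,4,5}:3
  |U|=4: {0,1,4,5}:4  {1,3,4,5}:6  {2,3,4,5}:4
  start at 0(y): 10
  start at 2(b): 10
sum over floor = 20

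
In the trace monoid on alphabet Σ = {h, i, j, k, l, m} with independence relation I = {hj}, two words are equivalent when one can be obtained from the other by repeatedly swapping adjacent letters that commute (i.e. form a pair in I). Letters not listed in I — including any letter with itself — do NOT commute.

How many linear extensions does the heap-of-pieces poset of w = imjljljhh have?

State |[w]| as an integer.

3

piece 0:i — minimal
piece 1:m rests on {0:i}
piece 2:j rests on {1:m}
piece 3:l rests on {2:j}
piece 4:j rests on {3:l}
piece 5:l rests on {4:j}
piece 6:j rests on {5:l}
piece 7:h rests on {5:l}
piece 8:h rests on {7:h}
minimal pieces: {0:i}
ways to finish when only these pieces remain (= sum over removing one remaining piece with nothing left below it):
  1 left: {6}→1  {8}→1
  2 left: {6,8}→2  {7,8}→1
  3 left: {6,7,8}→3
  4 left: {5,6,7,8}→3
  5 left: {4,5,6,7,8}→3
  6 left: {3,4,5,6,7,8}→3
  7 left: {2,3,4,5,6,7,8}→3
  placing 0:i first → 3 extensions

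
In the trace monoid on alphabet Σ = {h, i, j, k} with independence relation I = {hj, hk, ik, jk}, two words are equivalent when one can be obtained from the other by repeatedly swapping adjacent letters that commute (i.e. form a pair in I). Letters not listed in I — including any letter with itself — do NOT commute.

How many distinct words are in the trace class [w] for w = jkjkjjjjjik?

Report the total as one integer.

165

0(j) covers ∅
1(k) covers ∅
2(j) covers 0:j
3(k) covers 1:k
4(j) covers 2:j
5(j) covers 4:j
6(j) covers 5:j
7(j) covers 6:j
8(j) covers 7:j
9(i) covers 8:j
10(k) covers 3:k
floor of heap: 0:j, 1:k
completions by unplaced set U, small U first (add the entries for U minus each lowest piece of U):
  |U|=1: {9}:1  {10}:1
  |U|=2: {3,10}:1  {8,9}:1  {9,10}:2
  |U|=3: {1,3,10}:1  {3,9,10}:3  {7,8,9}:1  {8,9,10}:3
  |U|=4: {1,3,9,10}:4  {3,8,9,10}:6  {6,7,8,9}:1  {7,8,9,10}:4
  |U|=5: {1,3,8,9,10}:10  {3,7,8,9,10}:10  {5,6,7,8,9}:1  {6,7,8,9,10}:5
  |U|=6: {1,3,7,8,9,10}:20  {3,6,7,8,9,10}:15  {4,5,6,7,8,9}:1  {5,6,7,8,9,10}:6
  |U|=7: {1,3,6,7,8,9,10}:35  {2,4,5,6,7,8,9}:1  {3,5,6,7,8,9,10}:21  {4,5,6,7,8,9,10}:7
  |U|=8: {0,2,4,5,6,7,8,9}:1  {1,3,5,6,7,8,9,10}:56  {2,4,5,6,7,8,9,10}:8  {3,4,5,6,7,8,9,10}:28
  |U|=9: {0,2,4,5,6,7,8,9,10}:9  {1,3,4,5,6,7,8,9,10}:84  {2,3,4,5,6,7,8,9,10}:36
  start at 0(j): 120
  start at 1(k): 45
sum over floor = 165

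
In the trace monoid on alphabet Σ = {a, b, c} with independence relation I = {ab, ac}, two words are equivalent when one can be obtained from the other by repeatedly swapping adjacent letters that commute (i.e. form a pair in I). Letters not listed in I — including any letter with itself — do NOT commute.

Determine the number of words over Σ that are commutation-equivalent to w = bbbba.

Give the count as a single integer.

piece 0:b — minimal
piece 1:b rests on {0:b}
piece 2:b rests on {1:b}
piece 3:b rests on {2:b}
piece 4:a — minimal
minimal pieces: {0:b, 4:a}
ways to finish when only these pieces remain (= sum over removing one remaining piece with nothing left below it):
  1 left: {3}→1  {4}→1
  2 left: {2,3}→1  {3,4}→2
  3 left: {1,2,3}→1  {2,3,4}→3
  placing 0:b first → 4 extensions
  placing 4:a first → 1 extensions
total linear extensions = 5

5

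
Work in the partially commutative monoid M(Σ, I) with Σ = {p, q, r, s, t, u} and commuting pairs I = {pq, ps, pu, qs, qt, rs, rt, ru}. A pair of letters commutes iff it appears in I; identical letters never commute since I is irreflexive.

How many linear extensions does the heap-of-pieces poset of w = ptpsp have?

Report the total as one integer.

3

piece 0:p — minimal
piece 1:t rests on {0:p}
piece 2:p rests on {1:t}
piece 3:s rests on {1:t}
piece 4:p rests on {2:p}
minimal pieces: {0:p}
ways to finish when only these pieces remain (= sum over removing one remaining piece with nothing left below it):
  1 left: {3}→1  {4}→1
  2 left: {2,4}→1  {3,4}→2
  3 left: {2,3,4}→3
  placing 0:p first → 3 extensions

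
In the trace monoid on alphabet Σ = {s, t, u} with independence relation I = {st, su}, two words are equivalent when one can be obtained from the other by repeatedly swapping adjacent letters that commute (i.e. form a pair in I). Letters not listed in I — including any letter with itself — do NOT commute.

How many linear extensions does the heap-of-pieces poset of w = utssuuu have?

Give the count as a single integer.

piece 0:u — minimal
piece 1:t rests on {0:u}
piece 2:s — minimal
piece 3:s rests on {2:s}
piece 4:u rests on {1:t}
piece 5:u rests on {4:u}
piece 6:u rests on {5:u}
minimal pieces: {0:u, 2:s}
ways to finish when only these pieces remain (= sum over removing one remaining piece with nothing left below it):
  1 left: {3}→1  {6}→1
  2 left: {2,3}→1  {3,6}→2  {5,6}→1
  3 left: {2,3,6}→3  {3,5,6}→3  {4,5,6}→1
  4 left: {1,4,5,6}→1  {2,3,5,6}→6  {3,4,5,6}→4
  5 left: {0,1,4,5,6}→1  {1,3,4,5,6}→5  {2,3,4,5,6}→10
  placing 0:u first → 15 extensions
  placing 2:s first → 6 extensions
total linear extensions = 21

21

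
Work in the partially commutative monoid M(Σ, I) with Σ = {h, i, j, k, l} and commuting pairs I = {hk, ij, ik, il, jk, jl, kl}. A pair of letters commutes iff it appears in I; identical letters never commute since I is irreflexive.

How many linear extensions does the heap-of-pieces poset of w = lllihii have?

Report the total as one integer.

drop 0:l onto floor
drop 1:l onto {0:l}
drop 2:l onto {1:l}
drop 3:i onto floor
drop 4:h onto {2:l, 3:i}
drop 5:i onto {4:h}
drop 6:i onto {5:i}
ground layer = {0:l, 3:i}
drop-orders for the pieces not yet dropped (sum over which currently-grounded one goes next):
  1 to go: {6} 1
  2 to go: {5,6} 1
  3 to go: {4,5,6} 1
  4 to go: {2,4,5,6} 1  {3,4,5,6} 1
  5 to go: {1,2,4,5,6} 1  {2,3,4,5,6} 2
  if 0:l drops first: 3 orders
  if 3:i drops first: 1 orders
heap linearizations: 4

4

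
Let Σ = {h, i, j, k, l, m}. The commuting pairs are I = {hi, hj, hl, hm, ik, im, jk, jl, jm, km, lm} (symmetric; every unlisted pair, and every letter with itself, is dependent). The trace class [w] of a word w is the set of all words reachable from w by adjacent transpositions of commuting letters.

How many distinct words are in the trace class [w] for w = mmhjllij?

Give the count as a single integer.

#0=m has no predecessor
#1=m depends on [0:m]
#2=h has no predecessor
#3=j has no predecessor
#4=l has no predecessor
#5=l depends on [4:l]
#6=i depends on [3:j, 5:l]
#7=j depends on [6:i]
sources: [0:m, 2:h, 3:j, 4:l]
N(rest) = Σ N(rest − s) over sources s of rest; N(one piece) = 1:
  size 1 → [1]=1  [2]=1  [7]=1
  size 2 → [0,1]=1  [1,2]=2  [1,7]=2  [2,7]=2  [6,7]=1
  size 3 → [0,1,2]=3  [0,1,7]=3  [1,2,7]=6  [1,6,7]=3  [2,6,7]=3  [3,6,7]=1  [5,6,7]=1
  size 4 → [0,1,2,7]=12  [0,1,6,7]=6  [1,2,6,7]=12  [1,3,6,7]=4  [1,5,6,7]=4  [2,3,6,7]=4  [2,5,6,7]=4  [3,5,6,7]=2  [4,5,6,7]=1
  size 5 → [0,1,2,6,7]=30  [0,1,3,6,7]=10  [0,1,5,6,7]=10  [1,2,3,6,7]=20  [1,2,5,6,7]=20  [1,3,5,6,7]=10  [1,4,5,6,7]=5  [2,3,5,6,7]=10  [2,4,5,6,7]=5  [3,4,5,6,7]=3
  size 6 → [0,1,2,3,6,7]=60  [0,1,2,5,6,7]=60  [0,1,3,5,6,7]=30  [0,1,4,5,6,7]=15  [1,2,3,5,6,7]=60  [1,2,4,5,6,7]=30  [1,3,4,5,6,7]=18  [2,3,4,5,6,7]=18
  first=0(m) contributes 126
  first=2(h) contributes 63
  first=3(j) contributes 105
  first=4(l) contributes 210
|[w]| = 504

504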